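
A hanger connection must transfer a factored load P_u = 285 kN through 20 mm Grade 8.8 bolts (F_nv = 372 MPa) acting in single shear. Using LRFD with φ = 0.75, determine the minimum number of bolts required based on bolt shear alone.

A_b = π·20²/4 = 314.2 mm².
Per-bolt design strength φR_n = 0.75 × 372 × 314.2 × 1 / 1000 = 87.65 kN.
n ≥ 285 / 87.65 = 3.252 → use 4 bolts.

4 bolts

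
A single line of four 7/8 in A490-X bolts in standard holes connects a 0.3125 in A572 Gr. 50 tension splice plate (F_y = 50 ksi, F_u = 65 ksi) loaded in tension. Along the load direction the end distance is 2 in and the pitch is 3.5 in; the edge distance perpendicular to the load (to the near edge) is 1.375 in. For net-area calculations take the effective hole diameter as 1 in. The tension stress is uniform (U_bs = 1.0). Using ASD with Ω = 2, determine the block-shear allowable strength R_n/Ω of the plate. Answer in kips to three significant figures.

Shear plane L_v = 2 + 3·3.5 = 12.5 in; A_gv = 12.5 × 0.3125 = 3.906 in².
A_nv = (12.5 − 3.5·1) × 0.3125 = 2.812 in².
A_nt = (1.375 − 0.5·1) × 0.3125 = 0.2734 in².
0.6 F_u A_nv = 109.7 kips; 0.6 F_y A_gv = 117.2 kips → shear rupture governs the shear term.
R_n = 109.7 + 1.0 × 65 × 0.2734 = 127.5 kips.
Allowable strength R_n/Ω = 127.5 / 2 = 63.7 kips.

63.7 kips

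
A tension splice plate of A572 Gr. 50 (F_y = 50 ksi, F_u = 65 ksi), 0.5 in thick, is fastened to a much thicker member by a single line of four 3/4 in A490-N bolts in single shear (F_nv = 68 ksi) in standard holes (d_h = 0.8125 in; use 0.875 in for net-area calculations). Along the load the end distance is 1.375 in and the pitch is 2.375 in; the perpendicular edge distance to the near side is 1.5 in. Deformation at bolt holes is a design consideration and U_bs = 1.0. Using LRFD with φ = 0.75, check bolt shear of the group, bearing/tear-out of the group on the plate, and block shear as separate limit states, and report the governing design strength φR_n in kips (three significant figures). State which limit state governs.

90.1 kips (bolt shear governs)

Bolt shear: A_b = π·0.75²/4 = 0.4418 in²; R_n = 68 × 0.4418 × 4 × 1 = 120.2 kips → 0.75 × 120.2 = 90.1 kips.
Bearing: edge l_c = 0.9688, r_n = 37.78 kips; interior l_c = 1.562, r_n = 58.5 kips; R_n = 37.78 + 3·58.5 = 213.3 kips → 160 kips.
Block shear: A_gv = 4.25, A_nv = 2.719, A_nt = 0.5312 in²; R_n = min(0.6F_uA_nv, 0.6F_yA_gv) + U_bs·F_u·A_nt = 140.6 kips → 105 kips.
Bolt shear governs: 90.1 kips.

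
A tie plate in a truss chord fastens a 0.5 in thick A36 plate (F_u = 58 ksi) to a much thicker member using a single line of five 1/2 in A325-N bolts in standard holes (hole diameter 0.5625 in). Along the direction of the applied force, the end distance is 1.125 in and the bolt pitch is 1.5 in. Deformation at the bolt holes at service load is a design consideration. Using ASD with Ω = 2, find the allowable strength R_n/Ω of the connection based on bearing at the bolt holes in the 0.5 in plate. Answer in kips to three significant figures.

79.9 kips

Per bolt r_n = 1.2 l_c t F_u ≤ 2.4 d t F_u; upper limit = 2.4 × 0.5 × 0.5 × 58 = 34.8 kips.
Edge bolt: l_c = 1.125 − 0.5625/2 = 0.8438 in → 1.2 × 0.8438 × 0.5 × 58 = 29.36 → r_n = 29.36 kips.
Interior bolts: l_c = 1.5 − 0.5625 = 0.9375 in → 1.2 × 0.9375 × 0.5 × 58 = 32.62 → r_n = 32.62 kips.
R_n = 1 × 29.36 + 4 × 32.62 = 159.9 kips.
Allowable strength R_n/Ω = 159.9 / 2 = 79.9 kips.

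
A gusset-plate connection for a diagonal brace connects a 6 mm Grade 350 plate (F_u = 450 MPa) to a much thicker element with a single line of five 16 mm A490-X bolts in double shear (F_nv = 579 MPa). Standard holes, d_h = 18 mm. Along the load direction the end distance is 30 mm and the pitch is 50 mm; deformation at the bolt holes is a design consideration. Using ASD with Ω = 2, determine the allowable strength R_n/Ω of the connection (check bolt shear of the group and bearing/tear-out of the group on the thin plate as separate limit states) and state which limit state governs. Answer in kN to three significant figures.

Bolt shear: A_b = π·16²/4 = 201.1 mm²; R_n = 579 × 201.1 × 5 × 2 / 1000 = 1164 kN → 1164 / 2 = 582 kN.
Bearing (1.2 l_c t F_u ≤ 2.4 d t F_u): upper limit = 2.4·16·6·450 / 1000 = 103.7 kN.
  Edge l_c = 30 − 18/2 = 21 → r_n = 68.04 kN; interior l_c = 50 − 18 = 32 → r_n = 103.7 kN.
  R_n,bearing = 1·68.04 + 4·103.7 = 482.8 kN → 482.8 / 2 = 241 kN.
Bearing governs: 241 kN.

241 kN (bearing governs)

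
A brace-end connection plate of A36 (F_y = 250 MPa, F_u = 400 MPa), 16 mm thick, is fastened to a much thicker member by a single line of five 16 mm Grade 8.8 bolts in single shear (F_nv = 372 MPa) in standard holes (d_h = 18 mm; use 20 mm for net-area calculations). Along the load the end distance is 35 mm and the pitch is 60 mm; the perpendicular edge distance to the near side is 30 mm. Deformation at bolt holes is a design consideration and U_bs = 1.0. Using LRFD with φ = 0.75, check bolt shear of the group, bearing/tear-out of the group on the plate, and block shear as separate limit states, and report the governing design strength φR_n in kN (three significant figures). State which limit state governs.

280 kN (bolt shear governs)

Bolt shear: A_b = π·16²/4 = 201.1 mm²; R_n = 372 × 201.1 × 5 × 1 / 1000 = 374 kN → 0.75 × 374 = 280 kN.
Bearing: edge l_c = 26, r_n = 199.7 kN; interior l_c = 42, r_n = 245.8 kN; R_n = 199.7 + 4·245.8 = 1183 kN → 887 kN.
Block shear: A_gv = 4400, A_nv = 2960, A_nt = 320 mm²; R_n = min(0.6F_uA_nv, 0.6F_yA_gv) + U_bs·F_u·A_nt = 788 kN → 591 kN.
Bolt shear governs: 280 kN.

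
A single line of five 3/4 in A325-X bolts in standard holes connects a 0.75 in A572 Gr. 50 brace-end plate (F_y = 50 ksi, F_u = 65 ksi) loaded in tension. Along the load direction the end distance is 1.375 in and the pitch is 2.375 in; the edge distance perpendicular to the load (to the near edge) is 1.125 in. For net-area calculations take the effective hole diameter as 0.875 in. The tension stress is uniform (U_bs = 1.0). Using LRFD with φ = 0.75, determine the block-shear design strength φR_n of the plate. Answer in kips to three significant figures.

Shear plane L_v = 1.375 + 4·2.375 = 10.88 in; A_gv = 10.88 × 0.75 = 8.156 in².
A_nv = (10.88 − 4.5·0.875) × 0.75 = 5.203 in².
A_nt = (1.125 − 0.5·0.875) × 0.75 = 0.5156 in².
0.6 F_u A_nv = 202.9 kips; 0.6 F_y A_gv = 244.7 kips → shear rupture governs the shear term.
R_n = 202.9 + 1.0 × 65 × 0.5156 = 236.4 kips.
Design strength φR_n = 0.75 × 236.4 = 177 kips.

177 kips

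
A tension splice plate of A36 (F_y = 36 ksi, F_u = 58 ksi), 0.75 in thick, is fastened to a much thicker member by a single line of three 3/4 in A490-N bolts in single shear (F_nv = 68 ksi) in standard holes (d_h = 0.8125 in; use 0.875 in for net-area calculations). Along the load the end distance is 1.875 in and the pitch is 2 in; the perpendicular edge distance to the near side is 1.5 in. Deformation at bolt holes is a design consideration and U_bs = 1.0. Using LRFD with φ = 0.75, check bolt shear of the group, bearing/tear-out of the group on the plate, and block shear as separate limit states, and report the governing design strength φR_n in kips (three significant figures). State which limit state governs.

Bolt shear: A_b = π·0.75²/4 = 0.4418 in²; R_n = 68 × 0.4418 × 3 × 1 = 90.12 kips → 0.75 × 90.12 = 67.6 kips.
Bearing: edge l_c = 1.469, r_n = 76.67 kips; interior l_c = 1.188, r_n = 61.99 kips; R_n = 76.67 + 2·61.99 = 200.6 kips → 150 kips.
Block shear: A_gv = 4.406, A_nv = 2.766, A_nt = 0.7969 in²; R_n = min(0.6F_uA_nv, 0.6F_yA_gv) + U_bs·F_u·A_nt = 141.4 kips → 106 kips.
Bolt shear governs: 67.6 kips.

67.6 kips (bolt shear governs)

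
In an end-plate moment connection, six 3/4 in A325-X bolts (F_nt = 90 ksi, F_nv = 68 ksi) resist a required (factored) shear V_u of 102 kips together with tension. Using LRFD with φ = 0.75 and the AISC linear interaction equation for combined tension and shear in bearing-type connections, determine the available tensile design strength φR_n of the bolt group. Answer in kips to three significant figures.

97.6 kips

A_b = π·0.75²/4 = 0.4418 in²; f_rv = 102 / (6 × 0.4418) = 38.48 ksi.
F'_nt = 1.3 F_nt − (F_nt / φF_nv) f_rv = 1.3·90 − (90/(0.75·68))·38.48 = 49.09 ksi, capped at F_nt → F'_nt = 49.09 ksi.
R_n = F'_nt · A_b · n = 49.09 × 0.4418 × 6 = 130.1 kips.
Design strength φR_n = 0.75 × 130.1 = 97.6 kips.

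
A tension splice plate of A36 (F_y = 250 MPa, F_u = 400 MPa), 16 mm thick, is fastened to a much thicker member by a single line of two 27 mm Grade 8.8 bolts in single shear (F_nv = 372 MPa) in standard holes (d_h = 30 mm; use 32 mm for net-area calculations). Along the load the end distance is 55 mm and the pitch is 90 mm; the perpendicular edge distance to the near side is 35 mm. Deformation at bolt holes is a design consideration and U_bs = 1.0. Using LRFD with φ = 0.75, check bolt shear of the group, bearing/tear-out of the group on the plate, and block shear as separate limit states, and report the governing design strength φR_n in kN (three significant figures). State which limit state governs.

319 kN (bolt shear governs)

Bolt shear: A_b = π·27²/4 = 572.6 mm²; R_n = 372 × 572.6 × 2 × 1 / 1000 = 426 kN → 0.75 × 426 = 319 kN.
Bearing: edge l_c = 40, r_n = 307.2 kN; interior l_c = 60, r_n = 414.7 kN; R_n = 307.2 + 1·414.7 = 721.9 kN → 541 kN.
Block shear: A_gv = 2320, A_nv = 1552, A_nt = 304 mm²; R_n = min(0.6F_uA_nv, 0.6F_yA_gv) + U_bs·F_u·A_nt = 469.6 kN → 352 kN.
Bolt shear governs: 319 kN.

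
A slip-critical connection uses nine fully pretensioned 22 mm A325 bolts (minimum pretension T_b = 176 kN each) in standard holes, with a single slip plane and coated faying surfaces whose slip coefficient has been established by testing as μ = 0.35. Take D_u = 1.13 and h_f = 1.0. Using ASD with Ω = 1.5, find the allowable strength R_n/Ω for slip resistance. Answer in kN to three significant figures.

418 kN

R_n = μ · D_u · h_f · T_b · n_s · n_b = 0.35 × 1.13 × 1.0 × 176 × 1 × 9 = 626.5 kN.
Allowable strength R_n/Ω = 626.5 / 1.5 = 418 kN.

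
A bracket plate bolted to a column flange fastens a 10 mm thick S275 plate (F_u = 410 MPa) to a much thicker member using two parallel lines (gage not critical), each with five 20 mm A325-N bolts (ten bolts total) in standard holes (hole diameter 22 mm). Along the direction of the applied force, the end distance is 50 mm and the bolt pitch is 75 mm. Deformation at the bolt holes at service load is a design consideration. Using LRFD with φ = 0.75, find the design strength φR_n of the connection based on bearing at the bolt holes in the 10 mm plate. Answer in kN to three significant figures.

1470 kN

Per bolt r_n = 1.2 l_c t F_u ≤ 2.4 d t F_u; upper limit = 2.4 × 20 × 10 × 410 / 1000 = 196.8 kN.
Edge bolt: l_c = 50 − 22/2 = 39 mm → 1.2 × 39 × 10 × 410 / 1000 = 191.9 → r_n = 191.9 kN.
Interior bolts: l_c = 75 − 22 = 53 mm → 1.2 × 53 × 10 × 410 / 1000 = 260.8 → r_n = 196.8 kN.
R_n = 2 × 191.9 + 8 × 196.8 = 1958 kN.
Design strength φR_n = 0.75 × 1958 = 1470 kN.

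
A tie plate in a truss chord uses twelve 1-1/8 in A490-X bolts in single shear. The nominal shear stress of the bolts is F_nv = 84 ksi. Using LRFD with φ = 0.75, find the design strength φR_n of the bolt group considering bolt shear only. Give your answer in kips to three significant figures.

A_b = π × 1.125² / 4 = 0.994 in².
R_n = F_nv · A_b · n · n_s = 84 × 0.994 × 12 × 1 = 1002 kips.
Design strength φR_n = 0.75 × 1002 = 751 kips.

751 kips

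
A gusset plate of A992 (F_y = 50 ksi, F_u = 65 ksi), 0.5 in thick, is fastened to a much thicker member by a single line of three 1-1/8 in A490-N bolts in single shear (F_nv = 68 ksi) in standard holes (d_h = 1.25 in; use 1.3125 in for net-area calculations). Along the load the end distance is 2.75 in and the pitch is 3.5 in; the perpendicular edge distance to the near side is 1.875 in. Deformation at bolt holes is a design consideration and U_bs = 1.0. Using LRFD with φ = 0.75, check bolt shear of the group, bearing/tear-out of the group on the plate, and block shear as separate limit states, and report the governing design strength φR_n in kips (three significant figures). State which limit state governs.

Bolt shear: A_b = π·1.125²/4 = 0.994 in²; R_n = 68 × 0.994 × 3 × 1 = 202.8 kips → 0.75 × 202.8 = 152 kips.
Bearing: edge l_c = 2.125, r_n = 82.88 kips; interior l_c = 2.25, r_n = 87.75 kips; R_n = 82.88 + 2·87.75 = 258.4 kips → 194 kips.
Block shear: A_gv = 4.875, A_nv = 3.234, A_nt = 0.6094 in²; R_n = min(0.6F_uA_nv, 0.6F_yA_gv) + U_bs·F_u·A_nt = 165.8 kips → 124 kips.
Block shear governs: 124 kips.

124 kips (block shear governs)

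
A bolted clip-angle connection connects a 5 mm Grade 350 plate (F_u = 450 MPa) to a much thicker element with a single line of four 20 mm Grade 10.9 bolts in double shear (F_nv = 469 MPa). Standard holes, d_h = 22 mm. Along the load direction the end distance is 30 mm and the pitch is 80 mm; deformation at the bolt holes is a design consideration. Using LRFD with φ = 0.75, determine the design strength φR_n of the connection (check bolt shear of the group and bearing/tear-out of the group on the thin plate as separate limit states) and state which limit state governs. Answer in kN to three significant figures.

Bolt shear: A_b = π·20²/4 = 314.2 mm²; R_n = 469 × 314.2 × 4 × 2 / 1000 = 1179 kN → 0.75 × 1179 = 884 kN.
Bearing (1.2 l_c t F_u ≤ 2.4 d t F_u): upper limit = 2.4·20·5·450 / 1000 = 108 kN.
  Edge l_c = 30 − 22/2 = 19 → r_n = 51.3 kN; interior l_c = 80 − 22 = 58 → r_n = 108 kN.
  R_n,bearing = 1·51.3 + 3·108 = 375.3 kN → 0.75 × 375.3 = 281 kN.
Bearing governs: 281 kN.

281 kN (bearing governs)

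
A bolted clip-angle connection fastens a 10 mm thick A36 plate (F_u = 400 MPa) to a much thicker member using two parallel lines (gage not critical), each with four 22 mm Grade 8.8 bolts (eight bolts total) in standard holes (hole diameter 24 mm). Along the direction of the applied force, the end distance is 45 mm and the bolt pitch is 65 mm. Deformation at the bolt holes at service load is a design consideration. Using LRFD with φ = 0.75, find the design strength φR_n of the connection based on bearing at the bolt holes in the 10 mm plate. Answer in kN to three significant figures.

1120 kN

Per bolt r_n = 1.2 l_c t F_u ≤ 2.4 d t F_u; upper limit = 2.4 × 22 × 10 × 400 / 1000 = 211.2 kN.
Edge bolt: l_c = 45 − 24/2 = 33 mm → 1.2 × 33 × 10 × 400 / 1000 = 158.4 → r_n = 158.4 kN.
Interior bolts: l_c = 65 − 24 = 41 mm → 1.2 × 41 × 10 × 400 / 1000 = 196.8 → r_n = 196.8 kN.
R_n = 2 × 158.4 + 6 × 196.8 = 1498 kN.
Design strength φR_n = 0.75 × 1498 = 1120 kN.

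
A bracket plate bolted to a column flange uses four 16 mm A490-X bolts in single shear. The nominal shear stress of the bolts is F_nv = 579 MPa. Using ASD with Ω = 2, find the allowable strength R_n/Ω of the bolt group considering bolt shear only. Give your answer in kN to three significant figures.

A_b = π × 16² / 4 = 201.1 mm².
R_n = F_nv · A_b · n · n_s = 579 × 201.1 × 4 × 1 / 1000 = 465.7 kN.
Allowable strength R_n/Ω = 465.7 / 2 = 233 kN.

233 kN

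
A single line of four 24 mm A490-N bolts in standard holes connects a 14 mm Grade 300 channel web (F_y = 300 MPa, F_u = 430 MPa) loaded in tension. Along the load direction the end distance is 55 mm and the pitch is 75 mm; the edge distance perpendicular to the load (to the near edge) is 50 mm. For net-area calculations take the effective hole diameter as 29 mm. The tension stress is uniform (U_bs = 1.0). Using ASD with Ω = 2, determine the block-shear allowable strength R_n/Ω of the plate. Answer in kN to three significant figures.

429 kN

Shear plane L_v = 55 + 3·75 = 280 mm; A_gv = 280 × 14 = 3920 mm².
A_nv = (280 − 3.5·29) × 14 = 2499 mm².
A_nt = (50 − 0.5·29) × 14 = 497 mm².
0.6 F_u A_nv = 644.7 kN; 0.6 F_y A_gv = 705.6 kN → shear rupture governs the shear term.
R_n = 644.7 + 1.0 × 430 × 497 / 1000 = 858.5 kN.
Allowable strength R_n/Ω = 858.5 / 2 = 429 kN.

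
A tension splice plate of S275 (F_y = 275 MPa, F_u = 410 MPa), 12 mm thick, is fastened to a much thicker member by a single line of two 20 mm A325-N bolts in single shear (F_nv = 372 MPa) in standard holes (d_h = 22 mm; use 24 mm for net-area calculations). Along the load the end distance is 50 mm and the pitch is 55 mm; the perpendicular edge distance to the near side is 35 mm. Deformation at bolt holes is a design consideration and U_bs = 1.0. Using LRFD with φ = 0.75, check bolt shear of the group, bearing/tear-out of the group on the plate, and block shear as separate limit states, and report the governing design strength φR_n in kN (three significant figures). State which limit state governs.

175 kN (bolt shear governs)

Bolt shear: A_b = π·20²/4 = 314.2 mm²; R_n = 372 × 314.2 × 2 × 1 / 1000 = 233.7 kN → 0.75 × 233.7 = 175 kN.
Bearing: edge l_c = 39, r_n = 230.3 kN; interior l_c = 33, r_n = 194.8 kN; R_n = 230.3 + 1·194.8 = 425.1 kN → 319 kN.
Block shear: A_gv = 1260, A_nv = 828, A_nt = 276 mm²; R_n = min(0.6F_uA_nv, 0.6F_yA_gv) + U_bs·F_u·A_nt = 316.8 kN → 238 kN.
Bolt shear governs: 175 kN.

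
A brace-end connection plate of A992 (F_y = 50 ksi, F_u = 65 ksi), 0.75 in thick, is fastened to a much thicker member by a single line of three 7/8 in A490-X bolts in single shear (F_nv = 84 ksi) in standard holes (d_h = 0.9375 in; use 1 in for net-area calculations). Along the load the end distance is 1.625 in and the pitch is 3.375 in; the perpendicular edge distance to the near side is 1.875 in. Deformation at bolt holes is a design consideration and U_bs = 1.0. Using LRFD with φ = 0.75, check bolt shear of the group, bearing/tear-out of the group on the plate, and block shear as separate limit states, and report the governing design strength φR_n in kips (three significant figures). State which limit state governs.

114 kips (bolt shear governs)

Bolt shear: A_b = π·0.875²/4 = 0.6013 in²; R_n = 84 × 0.6013 × 3 × 1 = 151.5 kips → 0.75 × 151.5 = 114 kips.
Bearing: edge l_c = 1.156, r_n = 67.64 kips; interior l_c = 2.438, r_n = 102.4 kips; R_n = 67.64 + 2·102.4 = 272.4 kips → 204 kips.
Block shear: A_gv = 6.281, A_nv = 4.406, A_nt = 1.031 in²; R_n = min(0.6F_uA_nv, 0.6F_yA_gv) + U_bs·F_u·A_nt = 238.9 kips → 179 kips.
Bolt shear governs: 114 kips.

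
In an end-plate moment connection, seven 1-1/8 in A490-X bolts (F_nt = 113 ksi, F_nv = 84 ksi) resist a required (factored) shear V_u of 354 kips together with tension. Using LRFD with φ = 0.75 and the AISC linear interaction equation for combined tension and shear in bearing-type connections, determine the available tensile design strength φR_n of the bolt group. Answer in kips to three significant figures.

290 kips

A_b = π·1.125²/4 = 0.994 in²; f_rv = 354 / (7 × 0.994) = 50.88 ksi.
F'_nt = 1.3 F_nt − (F_nt / φF_nv) f_rv = 1.3·113 − (113/(0.75·84))·50.88 = 55.65 ksi, capped at F_nt → F'_nt = 55.65 ksi.
R_n = F'_nt · A_b · n = 55.65 × 0.994 × 7 = 387.2 kips.
Design strength φR_n = 0.75 × 387.2 = 290 kips.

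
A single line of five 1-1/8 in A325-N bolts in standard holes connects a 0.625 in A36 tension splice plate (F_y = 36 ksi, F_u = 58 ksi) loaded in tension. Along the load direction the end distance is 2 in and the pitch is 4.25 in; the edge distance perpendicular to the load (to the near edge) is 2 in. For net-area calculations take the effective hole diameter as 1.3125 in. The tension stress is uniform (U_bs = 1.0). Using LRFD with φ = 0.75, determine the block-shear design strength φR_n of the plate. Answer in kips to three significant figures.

Shear plane L_v = 2 + 4·4.25 = 19 in; A_gv = 19 × 0.625 = 11.88 in².
A_nv = (19 − 4.5·1.3125) × 0.625 = 8.184 in².
A_nt = (2 − 0.5·1.3125) × 0.625 = 0.8398 in².
0.6 F_u A_nv = 284.8 kips; 0.6 F_y A_gv = 256.5 kips → shear yielding governs the shear term.
R_n = 256.5 + 1.0 × 58 × 0.8398 = 305.2 kips.
Design strength φR_n = 0.75 × 305.2 = 229 kips.

229 kips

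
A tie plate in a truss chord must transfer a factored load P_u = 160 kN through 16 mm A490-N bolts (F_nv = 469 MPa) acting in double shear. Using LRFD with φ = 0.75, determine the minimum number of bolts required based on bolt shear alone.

A_b = π·16²/4 = 201.1 mm².
Per-bolt design strength φR_n = 0.75 × 469 × 201.1 × 2 / 1000 = 141.4 kN.
n ≥ 160 / 141.4 = 1.131 → use 2 bolts.

2 bolts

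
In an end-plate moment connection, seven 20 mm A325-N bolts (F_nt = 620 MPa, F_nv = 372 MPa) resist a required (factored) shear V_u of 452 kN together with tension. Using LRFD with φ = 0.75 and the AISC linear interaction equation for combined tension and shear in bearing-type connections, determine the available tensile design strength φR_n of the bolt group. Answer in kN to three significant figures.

A_b = π·20²/4 = 314.2 mm²; f_rv = 452 × 1000 / (7 × 314.2) = 205.5 MPa.
F'_nt = 1.3 F_nt − (F_nt / φF_nv) f_rv = 1.3·620 − (620/(0.75·372))·205.5 = 349.3 MPa, capped at F_nt → F'_nt = 349.3 MPa.
R_n = F'_nt · A_b · n = 349.3 × 314.2 × 7 / 1000 = 768 kN.
Design strength φR_n = 0.75 × 768 = 576 kN.

576 kN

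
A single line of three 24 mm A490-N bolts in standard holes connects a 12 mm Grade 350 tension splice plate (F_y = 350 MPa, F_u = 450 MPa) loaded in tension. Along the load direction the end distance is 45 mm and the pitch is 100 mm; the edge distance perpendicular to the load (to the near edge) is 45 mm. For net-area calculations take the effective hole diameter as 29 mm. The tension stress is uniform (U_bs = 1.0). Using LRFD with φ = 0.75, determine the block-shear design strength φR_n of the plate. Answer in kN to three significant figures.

Shear plane L_v = 45 + 2·100 = 245 mm; A_gv = 245 × 12 = 2940 mm².
A_nv = (245 − 2.5·29) × 12 = 2070 mm².
A_nt = (45 − 0.5·29) × 12 = 366 mm².
0.6 F_u A_nv = 558.9 kN; 0.6 F_y A_gv = 617.4 kN → shear rupture governs the shear term.
R_n = 558.9 + 1.0 × 450 × 366 / 1000 = 723.6 kN.
Design strength φR_n = 0.75 × 723.6 = 543 kN.

543 kN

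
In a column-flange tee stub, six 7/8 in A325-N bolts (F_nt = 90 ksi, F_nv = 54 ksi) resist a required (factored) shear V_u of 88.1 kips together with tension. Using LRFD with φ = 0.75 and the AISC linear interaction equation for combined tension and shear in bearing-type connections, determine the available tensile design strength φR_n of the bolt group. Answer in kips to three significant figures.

A_b = π·0.875²/4 = 0.6013 in²; f_rv = 88.1 / (6 × 0.6013) = 24.42 ksi.
F'_nt = 1.3 F_nt − (F_nt / φF_nv) f_rv = 1.3·90 − (90/(0.75·54))·24.42 = 62.74 ksi, capped at F_nt → F'_nt = 62.74 ksi.
R_n = F'_nt · A_b · n = 62.74 × 0.6013 × 6 = 226.3 kips.
Design strength φR_n = 0.75 × 226.3 = 170 kips.

170 kips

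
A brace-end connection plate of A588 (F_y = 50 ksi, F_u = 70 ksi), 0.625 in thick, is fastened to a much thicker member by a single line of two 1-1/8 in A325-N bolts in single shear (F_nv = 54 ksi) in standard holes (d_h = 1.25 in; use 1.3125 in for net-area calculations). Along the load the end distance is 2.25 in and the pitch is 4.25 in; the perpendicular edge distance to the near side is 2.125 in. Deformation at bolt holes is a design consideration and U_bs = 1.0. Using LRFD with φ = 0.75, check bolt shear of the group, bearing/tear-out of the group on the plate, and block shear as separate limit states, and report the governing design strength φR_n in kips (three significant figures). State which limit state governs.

Bolt shear: A_b = π·1.125²/4 = 0.994 in²; R_n = 54 × 0.994 × 2 × 1 = 107.4 kips → 0.75 × 107.4 = 80.5 kips.
Bearing: edge l_c = 1.625, r_n = 85.31 kips; interior l_c = 3, r_n = 118.1 kips; R_n = 85.31 + 1·118.1 = 203.4 kips → 153 kips.
Block shear: A_gv = 4.062, A_nv = 2.832, A_nt = 0.918 in²; R_n = min(0.6F_uA_nv, 0.6F_yA_gv) + U_bs·F_u·A_nt = 183.2 kips → 137 kips.
Bolt shear governs: 80.5 kips.

80.5 kips (bolt shear governs)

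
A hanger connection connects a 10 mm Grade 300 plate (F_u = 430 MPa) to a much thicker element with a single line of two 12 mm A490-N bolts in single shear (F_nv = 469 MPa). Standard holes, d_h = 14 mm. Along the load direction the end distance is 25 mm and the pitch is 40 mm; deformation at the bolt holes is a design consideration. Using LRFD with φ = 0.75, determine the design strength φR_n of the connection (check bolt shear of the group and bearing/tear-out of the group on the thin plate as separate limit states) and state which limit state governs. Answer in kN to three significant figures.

79.6 kN (bolt shear governs)

Bolt shear: A_b = π·12²/4 = 113.1 mm²; R_n = 469 × 113.1 × 2 × 1 / 1000 = 106.1 kN → 0.75 × 106.1 = 79.6 kN.
Bearing (1.2 l_c t F_u ≤ 2.4 d t F_u): upper limit = 2.4·12·10·430 / 1000 = 123.8 kN.
  Edge l_c = 25 − 14/2 = 18 → r_n = 92.88 kN; interior l_c = 40 − 14 = 26 → r_n = 123.8 kN.
  R_n,bearing = 1·92.88 + 1·123.8 = 216.7 kN → 0.75 × 216.7 = 163 kN.
Bolt shear governs: 79.6 kN.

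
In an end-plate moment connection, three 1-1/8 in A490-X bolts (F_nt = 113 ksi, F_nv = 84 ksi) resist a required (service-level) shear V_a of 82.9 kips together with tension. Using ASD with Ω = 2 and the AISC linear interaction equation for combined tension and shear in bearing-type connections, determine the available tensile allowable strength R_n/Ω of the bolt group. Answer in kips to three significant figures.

A_b = π·1.125²/4 = 0.994 in²; f_rv = 82.9 / (3 × 0.994) = 27.8 ksi.
F'_nt = 1.3 F_nt − (Ω F_nt / F_nv) f_rv = 1.3·113 − (2·113/84)·27.8 = 72.11 ksi, capped at F_nt → F'_nt = 72.11 ksi.
R_n = F'_nt · A_b · n = 72.11 × 0.994 × 3 = 215 kips.
Allowable strength R_n/Ω = 215 / 2 = 108 kips.

108 kips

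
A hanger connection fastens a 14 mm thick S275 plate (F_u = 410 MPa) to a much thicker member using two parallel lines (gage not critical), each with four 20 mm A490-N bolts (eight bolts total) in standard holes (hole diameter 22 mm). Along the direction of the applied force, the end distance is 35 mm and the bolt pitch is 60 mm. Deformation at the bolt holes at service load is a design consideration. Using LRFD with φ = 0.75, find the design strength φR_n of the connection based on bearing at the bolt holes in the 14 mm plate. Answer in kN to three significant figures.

1430 kN

Per bolt r_n = 1.2 l_c t F_u ≤ 2.4 d t F_u; upper limit = 2.4 × 20 × 14 × 410 / 1000 = 275.5 kN.
Edge bolt: l_c = 35 − 22/2 = 24 mm → 1.2 × 24 × 14 × 410 / 1000 = 165.3 → r_n = 165.3 kN.
Interior bolts: l_c = 60 − 22 = 38 mm → 1.2 × 38 × 14 × 410 / 1000 = 261.7 → r_n = 261.7 kN.
R_n = 2 × 165.3 + 6 × 261.7 = 1901 kN.
Design strength φR_n = 0.75 × 1901 = 1430 kN.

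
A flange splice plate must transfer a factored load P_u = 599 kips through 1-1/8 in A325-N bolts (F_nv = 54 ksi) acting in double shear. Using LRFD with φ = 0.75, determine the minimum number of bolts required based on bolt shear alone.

A_b = π·1.125²/4 = 0.994 in².
Per-bolt design strength φR_n = 0.75 × 54 × 0.994 × 2 = 80.52 kips.
n ≥ 599 / 80.52 = 7.44 → use 8 bolts.

8 bolts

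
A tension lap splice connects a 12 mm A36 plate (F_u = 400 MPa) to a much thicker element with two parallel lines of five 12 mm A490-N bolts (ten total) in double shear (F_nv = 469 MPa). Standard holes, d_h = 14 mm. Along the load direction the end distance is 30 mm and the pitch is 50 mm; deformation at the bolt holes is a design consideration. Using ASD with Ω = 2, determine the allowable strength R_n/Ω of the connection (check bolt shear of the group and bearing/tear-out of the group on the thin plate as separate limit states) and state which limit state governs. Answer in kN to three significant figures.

530 kN (bolt shear governs)

Bolt shear: A_b = π·12²/4 = 113.1 mm²; R_n = 469 × 113.1 × 10 × 2 / 1000 = 1061 kN → 1061 / 2 = 530 kN.
Bearing (1.2 l_c t F_u ≤ 2.4 d t F_u): upper limit = 2.4·12·12·400 / 1000 = 138.2 kN.
  Edge l_c = 30 − 14/2 = 23 → r_n = 132.5 kN; interior l_c = 50 − 14 = 36 → r_n = 138.2 kN.
  R_n,bearing = 2·132.5 + 8·138.2 = 1371 kN → 1371 / 2 = 685 kN.
Bolt shear governs: 530 kN.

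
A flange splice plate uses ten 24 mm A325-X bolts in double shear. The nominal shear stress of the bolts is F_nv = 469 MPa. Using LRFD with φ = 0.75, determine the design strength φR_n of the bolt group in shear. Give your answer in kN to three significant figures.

3180 kN

A_b = π × 24² / 4 = 452.4 mm².
R_n = F_nv · A_b · n · n_s = 469 × 452.4 × 10 × 2 / 1000 = 4243 kN.
Design strength φR_n = 0.75 × 4243 = 3180 kN.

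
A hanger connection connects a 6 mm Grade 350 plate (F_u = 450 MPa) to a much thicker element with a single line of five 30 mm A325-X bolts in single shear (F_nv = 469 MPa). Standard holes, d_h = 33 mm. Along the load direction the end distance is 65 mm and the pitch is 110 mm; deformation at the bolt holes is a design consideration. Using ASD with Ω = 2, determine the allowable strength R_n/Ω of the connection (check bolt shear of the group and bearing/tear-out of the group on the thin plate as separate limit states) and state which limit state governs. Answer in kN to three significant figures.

467 kN (bearing governs)

Bolt shear: A_b = π·30²/4 = 706.9 mm²; R_n = 469 × 706.9 × 5 × 1 / 1000 = 1658 kN → 1658 / 2 = 829 kN.
Bearing (1.2 l_c t F_u ≤ 2.4 d t F_u): upper limit = 2.4·30·6·450 / 1000 = 194.4 kN.
  Edge l_c = 65 − 33/2 = 48.5 → r_n = 157.1 kN; interior l_c = 110 − 33 = 77 → r_n = 194.4 kN.
  R_n,bearing = 1·157.1 + 4·194.4 = 934.7 kN → 934.7 / 2 = 467 kN.
Bearing governs: 467 kN.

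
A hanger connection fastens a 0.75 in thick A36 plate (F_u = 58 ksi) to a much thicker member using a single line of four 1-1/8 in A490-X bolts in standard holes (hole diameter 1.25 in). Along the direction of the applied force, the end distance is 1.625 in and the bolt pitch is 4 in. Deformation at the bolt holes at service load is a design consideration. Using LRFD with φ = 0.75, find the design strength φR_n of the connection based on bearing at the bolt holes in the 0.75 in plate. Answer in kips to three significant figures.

303 kips

Per bolt r_n = 1.2 l_c t F_u ≤ 2.4 d t F_u; upper limit = 2.4 × 1.125 × 0.75 × 58 = 117.4 kips.
Edge bolt: l_c = 1.625 − 1.25/2 = 1 in → 1.2 × 1 × 0.75 × 58 = 52.2 → r_n = 52.2 kips.
Interior bolts: l_c = 4 − 1.25 = 2.75 in → 1.2 × 2.75 × 0.75 × 58 = 143.5 → r_n = 117.4 kips.
R_n = 1 × 52.2 + 3 × 117.4 = 404.5 kips.
Design strength φR_n = 0.75 × 404.5 = 303 kips.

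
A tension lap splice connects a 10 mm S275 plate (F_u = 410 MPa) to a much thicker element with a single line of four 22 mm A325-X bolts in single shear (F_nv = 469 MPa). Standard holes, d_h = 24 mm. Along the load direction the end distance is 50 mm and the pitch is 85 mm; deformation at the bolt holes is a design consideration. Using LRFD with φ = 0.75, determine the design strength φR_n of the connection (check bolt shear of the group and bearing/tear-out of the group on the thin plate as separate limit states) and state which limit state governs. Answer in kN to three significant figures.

535 kN (bolt shear governs)

Bolt shear: A_b = π·22²/4 = 380.1 mm²; R_n = 469 × 380.1 × 4 × 1 / 1000 = 713.1 kN → 0.75 × 713.1 = 535 kN.
Bearing (1.2 l_c t F_u ≤ 2.4 d t F_u): upper limit = 2.4·22·10·410 / 1000 = 216.5 kN.
  Edge l_c = 50 − 24/2 = 38 → r_n = 187 kN; interior l_c = 85 − 24 = 61 → r_n = 216.5 kN.
  R_n,bearing = 1·187 + 3·216.5 = 836.4 kN → 0.75 × 836.4 = 627 kN.
Bolt shear governs: 535 kN.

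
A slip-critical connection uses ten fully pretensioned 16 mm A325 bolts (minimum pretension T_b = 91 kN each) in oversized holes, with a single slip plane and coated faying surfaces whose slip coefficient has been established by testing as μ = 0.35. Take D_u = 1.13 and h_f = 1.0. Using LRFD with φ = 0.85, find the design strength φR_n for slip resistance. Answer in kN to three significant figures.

R_n = μ · D_u · h_f · T_b · n_s · n_b = 0.35 × 1.13 × 1.0 × 91 × 1 × 10 = 359.9 kN.
Design strength φR_n = 0.85 × 359.9 = 306 kN.

306 kN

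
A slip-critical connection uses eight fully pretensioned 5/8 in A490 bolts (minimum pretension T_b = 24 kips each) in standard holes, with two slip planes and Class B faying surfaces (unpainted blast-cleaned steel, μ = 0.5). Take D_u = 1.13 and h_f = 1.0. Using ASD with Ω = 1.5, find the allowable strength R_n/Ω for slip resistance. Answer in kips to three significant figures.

R_n = μ · D_u · h_f · T_b · n_s · n_b = 0.5 × 1.13 × 1.0 × 24 × 2 × 8 = 217 kips.
Allowable strength R_n/Ω = 217 / 1.5 = 145 kips.

145 kips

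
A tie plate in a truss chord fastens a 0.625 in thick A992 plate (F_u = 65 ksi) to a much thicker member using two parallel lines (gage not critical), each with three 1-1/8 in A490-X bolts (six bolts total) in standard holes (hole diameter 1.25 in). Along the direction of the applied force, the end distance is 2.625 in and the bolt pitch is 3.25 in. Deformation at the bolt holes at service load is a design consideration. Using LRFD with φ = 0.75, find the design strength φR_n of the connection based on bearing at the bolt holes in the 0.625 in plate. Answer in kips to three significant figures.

439 kips

Per bolt r_n = 1.2 l_c t F_u ≤ 2.4 d t F_u; upper limit = 2.4 × 1.125 × 0.625 × 65 = 109.7 kips.
Edge bolt: l_c = 2.625 − 1.25/2 = 2 in → 1.2 × 2 × 0.625 × 65 = 97.5 → r_n = 97.5 kips.
Interior bolts: l_c = 3.25 − 1.25 = 2 in → 1.2 × 2 × 0.625 × 65 = 97.5 → r_n = 97.5 kips.
R_n = 2 × 97.5 + 4 × 97.5 = 585 kips.
Design strength φR_n = 0.75 × 585 = 439 kips.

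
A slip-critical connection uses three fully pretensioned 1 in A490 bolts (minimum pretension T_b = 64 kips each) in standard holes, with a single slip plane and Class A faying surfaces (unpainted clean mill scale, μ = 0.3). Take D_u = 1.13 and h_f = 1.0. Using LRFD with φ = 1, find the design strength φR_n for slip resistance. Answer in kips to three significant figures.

R_n = μ · D_u · h_f · T_b · n_s · n_b = 0.3 × 1.13 × 1.0 × 64 × 1 × 3 = 65.09 kips.
Design strength φR_n = 1 × 65.09 = 65.1 kips.

65.1 kips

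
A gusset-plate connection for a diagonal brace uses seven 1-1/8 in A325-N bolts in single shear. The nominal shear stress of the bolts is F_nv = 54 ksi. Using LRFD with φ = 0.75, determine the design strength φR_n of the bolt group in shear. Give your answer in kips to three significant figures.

282 kips

A_b = π × 1.125² / 4 = 0.994 in².
R_n = F_nv · A_b · n · n_s = 54 × 0.994 × 7 × 1 = 375.7 kips.
Design strength φR_n = 0.75 × 375.7 = 282 kips.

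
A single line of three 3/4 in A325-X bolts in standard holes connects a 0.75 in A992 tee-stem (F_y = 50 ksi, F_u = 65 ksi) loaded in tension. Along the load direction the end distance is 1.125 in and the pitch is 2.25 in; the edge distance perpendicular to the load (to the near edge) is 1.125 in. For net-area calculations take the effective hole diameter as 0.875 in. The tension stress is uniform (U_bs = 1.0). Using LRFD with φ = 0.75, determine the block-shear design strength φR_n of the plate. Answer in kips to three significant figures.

Shear plane L_v = 1.125 + 2·2.25 = 5.625 in; A_gv = 5.625 × 0.75 = 4.219 in².
A_nv = (5.625 − 2.5·0.875) × 0.75 = 2.578 in².
A_nt = (1.125 − 0.5·0.875) × 0.75 = 0.5156 in².
0.6 F_u A_nv = 100.5 kips; 0.6 F_y A_gv = 126.6 kips → shear rupture governs the shear term.
R_n = 100.5 + 1.0 × 65 × 0.5156 = 134.1 kips.
Design strength φR_n = 0.75 × 134.1 = 101 kips.

101 kips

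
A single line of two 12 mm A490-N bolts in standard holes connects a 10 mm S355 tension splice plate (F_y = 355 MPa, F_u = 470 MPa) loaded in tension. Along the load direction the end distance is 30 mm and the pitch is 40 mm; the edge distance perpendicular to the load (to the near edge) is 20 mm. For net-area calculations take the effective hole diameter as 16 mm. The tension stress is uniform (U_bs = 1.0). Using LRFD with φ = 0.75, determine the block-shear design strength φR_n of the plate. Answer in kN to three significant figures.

140 kN

Shear plane L_v = 30 + 1·40 = 70 mm; A_gv = 70 × 10 = 700 mm².
A_nv = (70 − 1.5·16) × 10 = 460 mm².
A_nt = (20 − 0.5·16) × 10 = 120 mm².
0.6 F_u A_nv = 129.7 kN; 0.6 F_y A_gv = 149.1 kN → shear rupture governs the shear term.
R_n = 129.7 + 1.0 × 470 × 120 / 1000 = 186.1 kN.
Design strength φR_n = 0.75 × 186.1 = 140 kN.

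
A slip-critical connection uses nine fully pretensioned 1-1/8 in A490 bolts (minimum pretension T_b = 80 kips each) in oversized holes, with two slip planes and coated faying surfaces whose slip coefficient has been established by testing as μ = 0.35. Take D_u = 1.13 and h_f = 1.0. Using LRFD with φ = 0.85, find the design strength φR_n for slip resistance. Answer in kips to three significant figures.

484 kips

R_n = μ · D_u · h_f · T_b · n_s · n_b = 0.35 × 1.13 × 1.0 × 80 × 2 × 9 = 569.5 kips.
Design strength φR_n = 0.85 × 569.5 = 484 kips.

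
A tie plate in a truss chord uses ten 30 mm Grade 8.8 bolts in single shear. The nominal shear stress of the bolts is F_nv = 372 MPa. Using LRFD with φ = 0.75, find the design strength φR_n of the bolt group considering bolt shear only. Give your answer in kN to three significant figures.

1970 kN

A_b = π × 30² / 4 = 706.9 mm².
R_n = F_nv · A_b · n · n_s = 372 × 706.9 × 10 × 1 / 1000 = 2630 kN.
Design strength φR_n = 0.75 × 2630 = 1970 kN.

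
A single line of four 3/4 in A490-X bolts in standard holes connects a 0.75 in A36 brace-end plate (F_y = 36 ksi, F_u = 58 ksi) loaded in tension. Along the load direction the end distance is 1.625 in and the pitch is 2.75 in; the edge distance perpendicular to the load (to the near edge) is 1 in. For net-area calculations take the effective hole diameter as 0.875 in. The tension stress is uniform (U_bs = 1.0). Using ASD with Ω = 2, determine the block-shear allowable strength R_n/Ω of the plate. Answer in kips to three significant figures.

Shear plane L_v = 1.625 + 3·2.75 = 9.875 in; A_gv = 9.875 × 0.75 = 7.406 in².
A_nv = (9.875 − 3.5·0.875) × 0.75 = 5.109 in².
A_nt = (1 − 0.5·0.875) × 0.75 = 0.4219 in².
0.6 F_u A_nv = 177.8 kips; 0.6 F_y A_gv = 160 kips → shear yielding governs the shear term.
R_n = 160 + 1.0 × 58 × 0.4219 = 184.4 kips.
Allowable strength R_n/Ω = 184.4 / 2 = 92.2 kips.

92.2 kips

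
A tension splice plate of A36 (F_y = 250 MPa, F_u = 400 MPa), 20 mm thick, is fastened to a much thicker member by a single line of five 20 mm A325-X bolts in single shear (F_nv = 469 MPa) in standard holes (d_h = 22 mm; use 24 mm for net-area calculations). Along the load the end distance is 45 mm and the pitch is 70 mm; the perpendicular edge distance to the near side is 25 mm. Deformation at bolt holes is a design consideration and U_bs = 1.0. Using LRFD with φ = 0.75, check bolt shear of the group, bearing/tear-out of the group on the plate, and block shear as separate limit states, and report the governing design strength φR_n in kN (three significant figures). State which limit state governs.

Bolt shear: A_b = π·20²/4 = 314.2 mm²; R_n = 469 × 314.2 × 5 × 1 / 1000 = 736.7 kN → 0.75 × 736.7 = 553 kN.
Bearing: edge l_c = 34, r_n = 326.4 kN; interior l_c = 48, r_n = 384 kN; R_n = 326.4 + 4·384 = 1862 kN → 1400 kN.
Block shear: A_gv = 6500, A_nv = 4340, A_nt = 260 mm²; R_n = min(0.6F_uA_nv, 0.6F_yA_gv) + U_bs·F_u·A_nt = 1079 kN → 809 kN.
Bolt shear governs: 553 kN.

553 kN (bolt shear governs)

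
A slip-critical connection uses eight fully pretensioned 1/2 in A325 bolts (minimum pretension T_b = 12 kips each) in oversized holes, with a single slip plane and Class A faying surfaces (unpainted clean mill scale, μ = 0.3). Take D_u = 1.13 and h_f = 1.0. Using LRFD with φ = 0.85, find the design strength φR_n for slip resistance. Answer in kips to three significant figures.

27.7 kips

R_n = μ · D_u · h_f · T_b · n_s · n_b = 0.3 × 1.13 × 1.0 × 12 × 1 × 8 = 32.54 kips.
Design strength φR_n = 0.85 × 32.54 = 27.7 kips.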